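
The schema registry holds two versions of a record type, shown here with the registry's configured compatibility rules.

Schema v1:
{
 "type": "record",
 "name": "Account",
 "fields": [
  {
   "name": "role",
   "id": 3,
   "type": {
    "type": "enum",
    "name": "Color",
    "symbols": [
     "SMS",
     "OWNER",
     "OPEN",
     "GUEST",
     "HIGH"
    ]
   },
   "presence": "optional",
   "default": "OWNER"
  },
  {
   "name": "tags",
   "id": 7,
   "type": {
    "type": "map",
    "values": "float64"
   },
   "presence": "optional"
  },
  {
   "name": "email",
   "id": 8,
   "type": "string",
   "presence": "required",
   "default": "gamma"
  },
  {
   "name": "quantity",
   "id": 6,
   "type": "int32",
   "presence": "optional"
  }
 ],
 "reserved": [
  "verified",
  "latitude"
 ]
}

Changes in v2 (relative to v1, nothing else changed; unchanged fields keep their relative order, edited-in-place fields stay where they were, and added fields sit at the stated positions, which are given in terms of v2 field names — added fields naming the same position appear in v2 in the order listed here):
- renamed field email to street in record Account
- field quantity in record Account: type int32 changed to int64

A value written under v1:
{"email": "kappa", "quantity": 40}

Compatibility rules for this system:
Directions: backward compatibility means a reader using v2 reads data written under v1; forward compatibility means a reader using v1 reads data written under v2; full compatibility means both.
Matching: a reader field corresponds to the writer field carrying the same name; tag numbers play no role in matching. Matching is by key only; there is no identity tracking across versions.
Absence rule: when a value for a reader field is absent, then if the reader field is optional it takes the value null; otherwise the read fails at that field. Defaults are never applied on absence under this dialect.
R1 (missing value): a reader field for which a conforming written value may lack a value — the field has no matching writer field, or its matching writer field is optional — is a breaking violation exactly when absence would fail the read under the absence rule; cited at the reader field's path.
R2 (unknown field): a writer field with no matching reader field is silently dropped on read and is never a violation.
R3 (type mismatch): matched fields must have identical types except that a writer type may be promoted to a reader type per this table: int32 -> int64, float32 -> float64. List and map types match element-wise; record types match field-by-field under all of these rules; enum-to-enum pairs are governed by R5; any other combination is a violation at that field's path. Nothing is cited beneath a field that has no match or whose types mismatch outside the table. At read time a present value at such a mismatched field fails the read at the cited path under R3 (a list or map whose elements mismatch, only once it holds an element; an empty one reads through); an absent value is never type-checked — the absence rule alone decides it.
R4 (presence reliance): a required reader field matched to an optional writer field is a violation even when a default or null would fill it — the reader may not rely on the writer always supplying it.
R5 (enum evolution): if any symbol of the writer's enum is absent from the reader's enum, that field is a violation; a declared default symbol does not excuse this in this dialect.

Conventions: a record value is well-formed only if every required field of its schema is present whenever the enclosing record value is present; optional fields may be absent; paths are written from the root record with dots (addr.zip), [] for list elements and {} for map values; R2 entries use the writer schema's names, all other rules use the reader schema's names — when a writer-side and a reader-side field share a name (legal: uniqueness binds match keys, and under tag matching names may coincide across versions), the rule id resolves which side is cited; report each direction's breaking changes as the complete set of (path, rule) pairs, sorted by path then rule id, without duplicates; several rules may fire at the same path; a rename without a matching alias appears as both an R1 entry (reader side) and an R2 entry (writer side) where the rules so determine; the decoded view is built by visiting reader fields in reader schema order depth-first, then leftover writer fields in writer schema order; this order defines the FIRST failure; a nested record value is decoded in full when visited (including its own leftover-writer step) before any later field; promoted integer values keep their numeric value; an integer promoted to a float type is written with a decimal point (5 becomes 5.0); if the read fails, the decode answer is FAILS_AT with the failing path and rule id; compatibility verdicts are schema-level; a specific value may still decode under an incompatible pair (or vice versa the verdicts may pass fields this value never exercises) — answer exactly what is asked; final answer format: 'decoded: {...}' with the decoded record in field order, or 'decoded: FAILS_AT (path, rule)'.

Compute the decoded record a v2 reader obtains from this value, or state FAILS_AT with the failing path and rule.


decoded: FAILS_AT (street, R1)

in Account below, arrows point writer -> reader
migrating the Account value to v2:
  role := null (absent, optional -> null)
  tags := null (absent, optional -> null)
  read fails at street under R1 (no fill)
  => FAILS_AT (street, R1)
diffs on Account not affecting the asked answer:
  field quantity in record Account: type int32 changed to int64 -> matters for Account compatibility verdicts, not for this value's decode


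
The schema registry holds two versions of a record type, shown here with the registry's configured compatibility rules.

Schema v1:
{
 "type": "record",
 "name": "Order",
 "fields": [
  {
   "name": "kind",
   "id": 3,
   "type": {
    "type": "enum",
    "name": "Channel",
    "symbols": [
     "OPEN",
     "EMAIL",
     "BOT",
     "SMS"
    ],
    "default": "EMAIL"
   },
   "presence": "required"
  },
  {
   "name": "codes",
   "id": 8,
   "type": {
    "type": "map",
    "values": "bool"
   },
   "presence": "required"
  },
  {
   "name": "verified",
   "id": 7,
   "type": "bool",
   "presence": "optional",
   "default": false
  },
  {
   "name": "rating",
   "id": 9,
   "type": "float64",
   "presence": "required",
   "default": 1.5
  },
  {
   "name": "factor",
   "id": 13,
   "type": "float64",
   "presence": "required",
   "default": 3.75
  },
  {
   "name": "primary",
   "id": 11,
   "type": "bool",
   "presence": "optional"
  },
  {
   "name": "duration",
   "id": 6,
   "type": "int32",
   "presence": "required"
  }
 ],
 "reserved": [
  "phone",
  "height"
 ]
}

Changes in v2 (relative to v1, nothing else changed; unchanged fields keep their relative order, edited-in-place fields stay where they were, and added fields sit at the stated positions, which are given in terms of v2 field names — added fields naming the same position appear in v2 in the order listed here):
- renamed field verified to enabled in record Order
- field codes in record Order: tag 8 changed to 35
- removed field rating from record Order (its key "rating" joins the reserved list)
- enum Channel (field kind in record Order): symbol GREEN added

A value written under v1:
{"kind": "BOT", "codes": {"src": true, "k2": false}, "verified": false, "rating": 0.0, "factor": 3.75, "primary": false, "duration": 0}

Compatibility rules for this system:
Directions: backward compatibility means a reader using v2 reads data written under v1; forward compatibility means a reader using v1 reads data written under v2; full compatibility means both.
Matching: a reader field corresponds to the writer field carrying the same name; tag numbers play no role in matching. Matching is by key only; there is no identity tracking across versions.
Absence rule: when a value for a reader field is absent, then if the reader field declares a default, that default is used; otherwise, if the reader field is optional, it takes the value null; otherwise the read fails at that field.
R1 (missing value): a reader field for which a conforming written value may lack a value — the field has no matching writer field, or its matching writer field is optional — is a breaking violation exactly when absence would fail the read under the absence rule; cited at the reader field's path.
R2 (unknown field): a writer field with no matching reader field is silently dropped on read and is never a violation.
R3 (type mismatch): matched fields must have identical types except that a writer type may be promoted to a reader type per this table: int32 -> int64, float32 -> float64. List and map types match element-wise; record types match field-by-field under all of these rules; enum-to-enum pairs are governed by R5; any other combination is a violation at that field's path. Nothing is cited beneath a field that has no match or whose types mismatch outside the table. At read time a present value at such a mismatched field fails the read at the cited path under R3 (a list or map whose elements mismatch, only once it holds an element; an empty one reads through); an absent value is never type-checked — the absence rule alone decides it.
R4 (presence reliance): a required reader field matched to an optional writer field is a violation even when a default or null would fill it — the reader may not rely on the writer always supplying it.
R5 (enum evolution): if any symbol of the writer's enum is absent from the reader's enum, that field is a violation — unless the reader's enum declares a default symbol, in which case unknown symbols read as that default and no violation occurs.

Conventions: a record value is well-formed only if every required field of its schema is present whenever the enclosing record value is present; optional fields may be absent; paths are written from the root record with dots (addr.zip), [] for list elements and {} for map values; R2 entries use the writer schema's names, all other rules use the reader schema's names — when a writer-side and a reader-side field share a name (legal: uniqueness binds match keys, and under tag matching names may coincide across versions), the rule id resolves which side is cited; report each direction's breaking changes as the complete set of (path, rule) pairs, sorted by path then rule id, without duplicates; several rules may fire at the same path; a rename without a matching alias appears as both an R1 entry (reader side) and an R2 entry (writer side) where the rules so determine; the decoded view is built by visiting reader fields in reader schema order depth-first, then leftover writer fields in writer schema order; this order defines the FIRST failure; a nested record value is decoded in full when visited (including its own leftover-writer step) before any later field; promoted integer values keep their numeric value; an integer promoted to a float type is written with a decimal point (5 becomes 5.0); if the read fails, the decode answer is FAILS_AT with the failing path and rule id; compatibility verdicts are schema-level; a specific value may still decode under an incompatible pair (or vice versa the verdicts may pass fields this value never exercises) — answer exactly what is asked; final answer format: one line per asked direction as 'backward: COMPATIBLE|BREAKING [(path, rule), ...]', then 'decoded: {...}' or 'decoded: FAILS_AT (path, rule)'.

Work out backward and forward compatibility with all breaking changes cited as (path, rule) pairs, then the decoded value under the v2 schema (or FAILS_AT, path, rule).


each type pair in Order: writer, then reader
checking backward for Order: reader v2 against writer v1:
  kind: paired with writer kind (Channel -> Channel; writer required)
  codes: paired with writer codes (map<string, bool> -> map<string, bool>; writer required)
  no writer field matches reader enabled
  factor: paired with writer factor (float64 -> float64; writer required)
  primary: paired with writer primary (bool -> bool; writer optional)
  duration: paired with writer duration (int32 -> int32; writer required)
  leftover writer field: verified
  leftover writer field: rating
  => backward verdict for Order: COMPATIBLE, no violations
checking forward for Order: reader v1 against writer v2:
  kind: paired with writer kind (Channel -> Channel; writer required)
  codes: paired with writer codes (map<string, bool> -> map<string, bool>; writer required)
  no writer field matches reader verified
  no writer field matches reader rating
  factor: paired with writer factor (float64 -> float64; writer required)
  primary: paired with writer primary (bool -> bool; writer optional)
  duration: paired with writer duration (int32 -> int32; writer required)
  leftover writer field: enabled
  => forward verdict for Order: COMPATIBLE, no violations
migrating the Order value to v2:
  kind := "BOT"
  codes := {"src": true, "k2": false}
  enabled := false (no value, default fills)
  factor := 3.75
  primary := false
  duration := 0
  writer verified: unmatched, discarded
  writer rating: unmatched, discarded
  => decoded: {"kind": "BOT", "codes": {"src": true, "k2": false}, "enabled": false, "factor": 3.75, "primary": false, "duration": 0}

backward: COMPATIBLE []; forward: COMPATIBLE []; decoded: {"kind": "BOT", "codes": {"src": true, "k2": false}, "enabled": false, "factor": 3.75, "primary": false, "duration": 0}


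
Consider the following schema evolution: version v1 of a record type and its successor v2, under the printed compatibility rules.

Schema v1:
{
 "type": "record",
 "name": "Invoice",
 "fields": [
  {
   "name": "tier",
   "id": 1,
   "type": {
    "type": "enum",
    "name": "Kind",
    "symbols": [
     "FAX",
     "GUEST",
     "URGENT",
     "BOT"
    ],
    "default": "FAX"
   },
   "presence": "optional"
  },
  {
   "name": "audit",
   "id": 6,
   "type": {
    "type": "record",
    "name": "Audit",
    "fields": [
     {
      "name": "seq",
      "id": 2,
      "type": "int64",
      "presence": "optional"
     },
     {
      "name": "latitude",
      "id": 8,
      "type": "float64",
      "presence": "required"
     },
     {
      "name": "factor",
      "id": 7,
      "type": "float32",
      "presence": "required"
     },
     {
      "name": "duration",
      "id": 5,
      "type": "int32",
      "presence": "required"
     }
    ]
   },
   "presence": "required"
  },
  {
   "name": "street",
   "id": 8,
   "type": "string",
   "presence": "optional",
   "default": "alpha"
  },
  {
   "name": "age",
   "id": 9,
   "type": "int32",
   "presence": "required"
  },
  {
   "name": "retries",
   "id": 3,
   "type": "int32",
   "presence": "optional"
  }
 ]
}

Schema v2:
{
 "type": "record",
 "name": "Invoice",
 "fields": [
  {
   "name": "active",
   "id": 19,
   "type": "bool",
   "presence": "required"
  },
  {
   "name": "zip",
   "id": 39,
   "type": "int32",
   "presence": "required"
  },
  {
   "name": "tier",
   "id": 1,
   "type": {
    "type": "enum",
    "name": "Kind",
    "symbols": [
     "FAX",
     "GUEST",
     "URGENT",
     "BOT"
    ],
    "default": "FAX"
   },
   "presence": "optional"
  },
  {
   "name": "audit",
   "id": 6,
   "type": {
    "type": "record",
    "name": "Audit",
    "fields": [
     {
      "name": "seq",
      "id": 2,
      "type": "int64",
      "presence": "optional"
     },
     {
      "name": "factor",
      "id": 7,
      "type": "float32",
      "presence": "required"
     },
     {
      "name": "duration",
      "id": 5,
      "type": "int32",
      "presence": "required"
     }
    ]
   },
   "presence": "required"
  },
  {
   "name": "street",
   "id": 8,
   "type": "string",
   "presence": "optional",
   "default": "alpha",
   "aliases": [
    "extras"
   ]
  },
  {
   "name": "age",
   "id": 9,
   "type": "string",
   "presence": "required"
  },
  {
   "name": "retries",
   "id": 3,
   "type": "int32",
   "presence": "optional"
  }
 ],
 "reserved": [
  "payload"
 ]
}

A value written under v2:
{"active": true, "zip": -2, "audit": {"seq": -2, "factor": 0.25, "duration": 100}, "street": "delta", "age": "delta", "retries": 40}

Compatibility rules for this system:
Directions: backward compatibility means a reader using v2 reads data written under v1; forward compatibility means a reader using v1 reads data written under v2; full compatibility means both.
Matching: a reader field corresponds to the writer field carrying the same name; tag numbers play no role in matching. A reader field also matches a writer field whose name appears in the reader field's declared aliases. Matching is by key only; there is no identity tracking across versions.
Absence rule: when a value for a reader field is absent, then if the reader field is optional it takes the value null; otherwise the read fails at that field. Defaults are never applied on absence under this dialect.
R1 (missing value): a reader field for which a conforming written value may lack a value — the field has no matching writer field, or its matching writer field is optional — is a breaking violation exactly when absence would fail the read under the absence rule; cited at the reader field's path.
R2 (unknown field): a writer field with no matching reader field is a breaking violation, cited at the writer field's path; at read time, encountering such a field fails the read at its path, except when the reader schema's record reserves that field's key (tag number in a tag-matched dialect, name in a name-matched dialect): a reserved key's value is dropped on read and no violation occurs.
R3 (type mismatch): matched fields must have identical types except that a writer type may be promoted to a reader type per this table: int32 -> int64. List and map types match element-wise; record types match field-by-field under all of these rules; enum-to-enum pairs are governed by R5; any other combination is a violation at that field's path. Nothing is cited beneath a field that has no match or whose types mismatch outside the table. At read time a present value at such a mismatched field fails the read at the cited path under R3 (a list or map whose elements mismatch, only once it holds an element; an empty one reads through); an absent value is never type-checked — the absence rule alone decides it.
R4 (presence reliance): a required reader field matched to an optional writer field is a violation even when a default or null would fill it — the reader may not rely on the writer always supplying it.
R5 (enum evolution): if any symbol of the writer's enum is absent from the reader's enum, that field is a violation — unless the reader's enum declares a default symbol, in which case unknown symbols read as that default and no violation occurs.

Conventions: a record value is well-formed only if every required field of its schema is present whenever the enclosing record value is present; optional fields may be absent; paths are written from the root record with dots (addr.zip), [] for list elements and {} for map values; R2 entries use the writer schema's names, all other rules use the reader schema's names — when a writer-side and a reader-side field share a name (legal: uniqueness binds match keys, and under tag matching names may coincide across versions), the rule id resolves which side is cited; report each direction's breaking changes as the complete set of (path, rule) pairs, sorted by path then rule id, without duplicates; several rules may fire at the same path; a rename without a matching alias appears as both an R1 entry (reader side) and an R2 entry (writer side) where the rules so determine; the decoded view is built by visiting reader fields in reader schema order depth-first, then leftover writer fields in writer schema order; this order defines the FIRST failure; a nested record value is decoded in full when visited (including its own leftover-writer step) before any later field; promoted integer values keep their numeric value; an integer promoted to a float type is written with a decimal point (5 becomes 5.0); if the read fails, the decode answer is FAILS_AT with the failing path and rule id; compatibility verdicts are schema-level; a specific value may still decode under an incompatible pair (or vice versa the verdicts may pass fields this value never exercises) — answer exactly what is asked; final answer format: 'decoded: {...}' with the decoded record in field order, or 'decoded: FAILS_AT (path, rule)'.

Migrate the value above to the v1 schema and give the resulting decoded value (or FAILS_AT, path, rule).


the writer's type comes first in each Invoice pair
decode walk for Invoice under reader schema v1:
  tier := null (missing; optional => null)
  audit.seq := -2
  read fails at audit.latitude under R1 (no fill)
  => FAILS_AT (audit.latitude, R1)
ruling out the remaining Invoice differences:
  field age in record Invoice: type int32 changed to string -> matters for Invoice compatibility verdicts, not for this value's decode
  added field zip to record Invoice: required int32, tag 39 (in v2 it sits immediately before tier) -> matters for Invoice compatibility verdicts, not for this value's decode
  added field active to record Invoice: required bool, tag 19 (in v2 it sits immediately before tier) -> matters for Invoice compatibility verdicts, not for this value's decode

decoded: FAILS_AT (audit.latitude, R1)


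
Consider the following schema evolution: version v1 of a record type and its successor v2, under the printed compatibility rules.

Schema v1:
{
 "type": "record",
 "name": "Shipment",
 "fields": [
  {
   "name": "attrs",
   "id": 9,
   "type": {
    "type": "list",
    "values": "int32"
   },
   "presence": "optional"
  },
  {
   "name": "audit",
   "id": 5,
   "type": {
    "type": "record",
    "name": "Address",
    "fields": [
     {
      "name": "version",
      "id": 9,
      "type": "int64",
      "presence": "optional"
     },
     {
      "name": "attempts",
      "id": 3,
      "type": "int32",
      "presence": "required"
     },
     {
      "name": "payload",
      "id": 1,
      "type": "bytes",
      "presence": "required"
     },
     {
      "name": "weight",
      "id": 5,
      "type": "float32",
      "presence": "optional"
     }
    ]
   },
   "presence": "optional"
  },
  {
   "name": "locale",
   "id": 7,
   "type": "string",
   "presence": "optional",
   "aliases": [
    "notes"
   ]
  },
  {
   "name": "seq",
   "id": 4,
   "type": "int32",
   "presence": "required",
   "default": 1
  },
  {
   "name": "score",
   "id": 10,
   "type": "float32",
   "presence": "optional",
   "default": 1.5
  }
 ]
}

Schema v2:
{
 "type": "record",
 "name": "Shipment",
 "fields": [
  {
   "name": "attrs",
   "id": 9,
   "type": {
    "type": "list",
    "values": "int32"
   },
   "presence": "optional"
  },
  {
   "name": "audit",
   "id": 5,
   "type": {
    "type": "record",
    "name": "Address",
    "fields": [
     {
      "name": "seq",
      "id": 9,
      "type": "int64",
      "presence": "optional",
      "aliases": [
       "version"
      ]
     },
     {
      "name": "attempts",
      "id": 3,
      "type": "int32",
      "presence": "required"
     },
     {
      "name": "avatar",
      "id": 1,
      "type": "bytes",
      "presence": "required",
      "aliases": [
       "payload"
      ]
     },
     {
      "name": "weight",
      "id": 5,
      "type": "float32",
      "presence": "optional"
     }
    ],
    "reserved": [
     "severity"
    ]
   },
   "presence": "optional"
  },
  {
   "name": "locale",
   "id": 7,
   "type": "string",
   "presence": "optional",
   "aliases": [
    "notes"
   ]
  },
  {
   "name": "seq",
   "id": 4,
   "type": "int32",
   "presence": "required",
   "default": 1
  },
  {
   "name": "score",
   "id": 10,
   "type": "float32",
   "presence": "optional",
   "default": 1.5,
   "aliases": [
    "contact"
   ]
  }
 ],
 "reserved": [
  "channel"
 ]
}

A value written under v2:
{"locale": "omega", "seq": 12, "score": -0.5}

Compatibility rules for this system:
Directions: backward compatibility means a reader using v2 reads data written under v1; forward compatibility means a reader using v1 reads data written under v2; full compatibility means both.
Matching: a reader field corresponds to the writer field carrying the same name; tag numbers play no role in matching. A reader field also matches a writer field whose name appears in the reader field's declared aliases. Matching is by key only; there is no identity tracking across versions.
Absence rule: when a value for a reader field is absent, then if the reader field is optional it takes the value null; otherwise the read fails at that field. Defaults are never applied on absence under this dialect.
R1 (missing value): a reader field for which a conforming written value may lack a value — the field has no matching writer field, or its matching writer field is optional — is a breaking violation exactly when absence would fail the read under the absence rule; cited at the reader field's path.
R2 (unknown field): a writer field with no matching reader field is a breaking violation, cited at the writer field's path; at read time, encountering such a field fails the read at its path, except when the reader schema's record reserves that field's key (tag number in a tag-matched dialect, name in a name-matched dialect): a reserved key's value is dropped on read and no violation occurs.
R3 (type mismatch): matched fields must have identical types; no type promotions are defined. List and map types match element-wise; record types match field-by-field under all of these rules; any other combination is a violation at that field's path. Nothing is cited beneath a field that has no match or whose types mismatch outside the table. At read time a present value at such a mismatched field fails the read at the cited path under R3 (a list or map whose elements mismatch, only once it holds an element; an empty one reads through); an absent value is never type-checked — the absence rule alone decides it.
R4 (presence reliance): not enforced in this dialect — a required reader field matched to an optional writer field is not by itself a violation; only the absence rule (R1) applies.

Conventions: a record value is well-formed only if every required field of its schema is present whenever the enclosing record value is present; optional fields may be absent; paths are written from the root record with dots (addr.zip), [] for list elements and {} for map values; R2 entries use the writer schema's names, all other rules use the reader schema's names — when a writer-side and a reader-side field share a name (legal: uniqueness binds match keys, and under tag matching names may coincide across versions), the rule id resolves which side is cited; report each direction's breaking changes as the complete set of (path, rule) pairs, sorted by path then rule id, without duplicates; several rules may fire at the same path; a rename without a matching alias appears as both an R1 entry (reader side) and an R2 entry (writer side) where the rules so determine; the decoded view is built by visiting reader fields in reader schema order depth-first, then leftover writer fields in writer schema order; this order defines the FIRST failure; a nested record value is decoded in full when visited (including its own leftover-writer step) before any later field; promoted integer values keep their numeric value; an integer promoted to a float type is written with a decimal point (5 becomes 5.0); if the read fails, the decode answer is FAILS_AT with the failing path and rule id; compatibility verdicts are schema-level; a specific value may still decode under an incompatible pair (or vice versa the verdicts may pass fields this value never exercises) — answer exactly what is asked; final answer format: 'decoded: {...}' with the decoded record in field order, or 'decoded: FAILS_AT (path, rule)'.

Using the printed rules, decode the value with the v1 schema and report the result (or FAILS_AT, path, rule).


decoded: {"attrs": null, "audit": null, "locale": "omega", "seq": 12, "score": -0.5}

each type pair in Shipment: writer, then reader
decode (reader v1):
  attrs := null (not supplied -> null)
  audit := null (not supplied -> null)
  locale := "omega"
  seq := 12
  score := -0.5
  => decoded: {"attrs": null, "audit": null, "locale": "omega", "seq": 12, "score": -0.5}
remaining Shipment differences; none change what is asked:
  renamed field version to seq in record Address (alias version declared on the renamed field) -> changes Shipment's schema-level verdicts only — the decode of this value is the same
  renamed field payload to avatar in record Address (alias payload declared on the renamed field) -> changes Shipment's schema-level verdicts only — the decode of this value is the same


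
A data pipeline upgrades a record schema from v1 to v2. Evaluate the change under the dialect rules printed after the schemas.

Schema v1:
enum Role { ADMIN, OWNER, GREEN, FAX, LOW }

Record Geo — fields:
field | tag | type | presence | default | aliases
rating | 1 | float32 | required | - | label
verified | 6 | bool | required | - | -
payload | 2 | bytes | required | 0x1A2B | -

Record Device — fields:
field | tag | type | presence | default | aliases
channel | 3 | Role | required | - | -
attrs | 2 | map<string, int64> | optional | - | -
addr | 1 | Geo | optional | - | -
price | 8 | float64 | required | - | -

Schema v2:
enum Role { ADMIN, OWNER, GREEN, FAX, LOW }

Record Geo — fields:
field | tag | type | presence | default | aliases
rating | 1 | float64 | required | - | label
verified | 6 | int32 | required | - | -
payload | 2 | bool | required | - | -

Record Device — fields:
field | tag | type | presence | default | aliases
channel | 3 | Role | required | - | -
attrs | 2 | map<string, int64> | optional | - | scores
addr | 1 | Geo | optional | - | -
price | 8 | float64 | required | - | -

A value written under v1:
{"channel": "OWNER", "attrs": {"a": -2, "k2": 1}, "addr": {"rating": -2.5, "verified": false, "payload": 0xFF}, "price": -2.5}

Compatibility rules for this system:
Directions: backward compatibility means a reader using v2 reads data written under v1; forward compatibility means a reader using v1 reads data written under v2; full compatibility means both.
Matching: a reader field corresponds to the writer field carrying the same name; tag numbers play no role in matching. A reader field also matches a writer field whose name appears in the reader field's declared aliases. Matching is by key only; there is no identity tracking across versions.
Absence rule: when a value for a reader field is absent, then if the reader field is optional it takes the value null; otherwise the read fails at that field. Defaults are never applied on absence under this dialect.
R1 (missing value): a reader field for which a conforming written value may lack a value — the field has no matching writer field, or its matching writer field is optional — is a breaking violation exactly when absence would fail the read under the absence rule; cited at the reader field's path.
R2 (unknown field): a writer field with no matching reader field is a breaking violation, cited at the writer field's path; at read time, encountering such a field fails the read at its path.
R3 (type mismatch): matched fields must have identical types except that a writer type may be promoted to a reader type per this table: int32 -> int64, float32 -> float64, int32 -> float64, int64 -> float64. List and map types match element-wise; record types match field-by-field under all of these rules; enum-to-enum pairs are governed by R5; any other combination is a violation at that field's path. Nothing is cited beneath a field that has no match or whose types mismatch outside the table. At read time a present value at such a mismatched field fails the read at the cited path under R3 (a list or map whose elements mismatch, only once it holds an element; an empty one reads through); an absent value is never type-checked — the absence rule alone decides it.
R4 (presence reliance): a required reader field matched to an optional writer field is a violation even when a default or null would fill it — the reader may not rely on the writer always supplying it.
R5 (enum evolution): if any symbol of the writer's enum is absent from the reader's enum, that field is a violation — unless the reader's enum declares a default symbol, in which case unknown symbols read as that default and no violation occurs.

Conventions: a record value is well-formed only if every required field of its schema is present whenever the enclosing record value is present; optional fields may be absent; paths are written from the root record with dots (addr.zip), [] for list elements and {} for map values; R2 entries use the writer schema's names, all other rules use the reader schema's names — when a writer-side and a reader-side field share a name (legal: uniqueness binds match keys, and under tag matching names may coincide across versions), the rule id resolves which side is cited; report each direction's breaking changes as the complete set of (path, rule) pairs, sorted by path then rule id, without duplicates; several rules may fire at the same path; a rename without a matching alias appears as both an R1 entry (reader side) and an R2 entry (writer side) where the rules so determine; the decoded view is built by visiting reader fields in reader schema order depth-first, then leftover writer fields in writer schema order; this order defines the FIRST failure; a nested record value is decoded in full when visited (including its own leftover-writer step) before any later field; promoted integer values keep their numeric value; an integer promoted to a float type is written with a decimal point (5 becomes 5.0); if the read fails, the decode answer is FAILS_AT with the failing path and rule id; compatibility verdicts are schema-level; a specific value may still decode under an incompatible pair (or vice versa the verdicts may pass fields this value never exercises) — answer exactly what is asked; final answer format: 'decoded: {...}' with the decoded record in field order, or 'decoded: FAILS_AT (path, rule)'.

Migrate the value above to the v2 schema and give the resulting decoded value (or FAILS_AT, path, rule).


in Device below, arrows point writer -> reader
decoding the Device value with the v2 reader:
  channel := "OWNER"
  attrs := {"a": -2, "k2": 1}
  addr.rating := -2.5 (float32 -> float64)
  read fails at addr.verified under R3
  => FAILS_AT (addr.verified, R3)
ruling out the remaining Device differences:
  field payload in record Geo: type bytes changed to bool (its default is dropped) -> shifts the Device verdicts, not this decode
  field rating in record Geo: type float32 changed to float64 -> shifts the Device verdicts, not this decode

decoded: FAILS_AT (addr.verified, R3)


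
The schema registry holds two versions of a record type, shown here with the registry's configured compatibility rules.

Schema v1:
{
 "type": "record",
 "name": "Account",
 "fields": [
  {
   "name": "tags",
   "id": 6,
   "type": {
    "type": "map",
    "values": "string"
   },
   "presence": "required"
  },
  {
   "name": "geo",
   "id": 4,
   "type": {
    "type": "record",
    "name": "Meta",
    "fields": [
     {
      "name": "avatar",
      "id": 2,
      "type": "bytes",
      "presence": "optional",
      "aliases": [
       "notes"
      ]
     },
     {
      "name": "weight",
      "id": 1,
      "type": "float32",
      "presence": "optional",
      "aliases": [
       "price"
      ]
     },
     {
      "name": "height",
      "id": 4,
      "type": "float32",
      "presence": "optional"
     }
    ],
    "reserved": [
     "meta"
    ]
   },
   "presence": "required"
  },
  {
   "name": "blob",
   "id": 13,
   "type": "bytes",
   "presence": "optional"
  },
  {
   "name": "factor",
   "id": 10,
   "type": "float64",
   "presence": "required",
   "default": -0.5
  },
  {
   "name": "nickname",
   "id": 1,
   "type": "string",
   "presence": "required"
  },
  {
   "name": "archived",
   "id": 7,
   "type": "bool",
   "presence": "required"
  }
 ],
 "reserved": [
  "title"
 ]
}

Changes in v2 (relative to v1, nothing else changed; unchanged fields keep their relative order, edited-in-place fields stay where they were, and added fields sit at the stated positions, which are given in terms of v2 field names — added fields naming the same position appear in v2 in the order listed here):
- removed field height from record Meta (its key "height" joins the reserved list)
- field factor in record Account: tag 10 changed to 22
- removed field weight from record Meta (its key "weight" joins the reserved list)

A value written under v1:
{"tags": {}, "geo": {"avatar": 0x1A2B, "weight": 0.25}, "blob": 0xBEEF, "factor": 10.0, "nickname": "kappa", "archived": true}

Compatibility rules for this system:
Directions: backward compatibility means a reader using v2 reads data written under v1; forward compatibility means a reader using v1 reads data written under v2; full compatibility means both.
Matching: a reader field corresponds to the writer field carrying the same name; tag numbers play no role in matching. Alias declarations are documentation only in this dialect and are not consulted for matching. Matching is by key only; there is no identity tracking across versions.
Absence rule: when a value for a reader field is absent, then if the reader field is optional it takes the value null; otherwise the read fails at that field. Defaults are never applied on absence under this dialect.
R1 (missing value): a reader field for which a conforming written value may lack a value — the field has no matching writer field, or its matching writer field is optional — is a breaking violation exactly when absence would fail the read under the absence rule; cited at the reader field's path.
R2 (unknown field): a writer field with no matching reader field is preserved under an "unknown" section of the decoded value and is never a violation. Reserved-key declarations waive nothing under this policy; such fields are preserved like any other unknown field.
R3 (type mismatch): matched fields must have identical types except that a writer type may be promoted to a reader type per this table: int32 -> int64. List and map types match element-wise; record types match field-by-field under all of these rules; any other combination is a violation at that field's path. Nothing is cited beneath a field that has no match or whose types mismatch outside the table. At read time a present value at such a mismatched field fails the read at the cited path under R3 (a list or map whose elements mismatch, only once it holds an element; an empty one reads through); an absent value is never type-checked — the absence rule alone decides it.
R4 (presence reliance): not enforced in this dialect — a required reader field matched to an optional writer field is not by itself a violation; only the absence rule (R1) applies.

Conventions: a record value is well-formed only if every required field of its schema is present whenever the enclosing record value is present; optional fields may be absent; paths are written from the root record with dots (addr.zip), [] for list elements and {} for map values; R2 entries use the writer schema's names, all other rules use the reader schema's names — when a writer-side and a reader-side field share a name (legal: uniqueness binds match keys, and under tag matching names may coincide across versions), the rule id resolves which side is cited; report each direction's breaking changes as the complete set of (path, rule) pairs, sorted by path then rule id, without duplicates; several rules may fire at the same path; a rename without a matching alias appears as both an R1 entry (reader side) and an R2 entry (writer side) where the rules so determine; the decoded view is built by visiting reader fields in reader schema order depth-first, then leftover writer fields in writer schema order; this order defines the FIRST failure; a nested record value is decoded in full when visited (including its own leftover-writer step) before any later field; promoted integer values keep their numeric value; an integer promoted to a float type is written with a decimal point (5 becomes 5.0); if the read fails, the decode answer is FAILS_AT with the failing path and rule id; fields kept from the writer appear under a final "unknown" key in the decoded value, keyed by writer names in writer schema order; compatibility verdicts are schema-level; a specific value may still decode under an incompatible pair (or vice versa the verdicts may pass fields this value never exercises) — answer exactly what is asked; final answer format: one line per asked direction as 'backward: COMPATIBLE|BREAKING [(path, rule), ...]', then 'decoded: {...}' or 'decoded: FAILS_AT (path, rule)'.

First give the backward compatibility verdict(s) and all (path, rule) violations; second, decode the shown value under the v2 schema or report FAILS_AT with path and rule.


backward: COMPATIBLE []; decoded: {"tags": {}, "geo": {"avatar": 0x1A2B, "unknown": {"weight": 0.25}}, "blob": 0xBEEF, "factor": 10.0, "nickname": "kappa", "archived": true}

the writer's type comes first in each Account pair
backward pass over Account, reader schema v2, writer schema v1:
  tags <- tags (map<string, string> -> map<string, string>, writer required)
  geo <- geo (Meta -> Meta, writer required)
  blob <- blob (bytes -> bytes, writer optional)
  factor <- factor (float64 -> float64, writer required)
  nickname <- nickname (string -> string, writer required)
  archived <- archived (bool -> bool, writer required)
  geo.avatar <- geo.avatar (bytes -> bytes, writer optional)
  leftover writer field: geo.weight
  leftover writer field: geo.height
  => backward: COMPATIBLE
migrating the Account value to v2:
  tags := {}
  geo.avatar := 0x1A2B
  writer geo.weight: kept under "unknown"
  blob := 0xBEEF
  factor := 10.0
  nickname := "kappa"
  archived := true
  => decoded: {"tags": {}, "geo": {"avatar": 0x1A2B, "unknown": {"weight": 0.25}}, "blob": 0xBEEF, "factor": 10.0, "nickname": "kappa", "archived": true}
ruling out the remaining Account differences:
  field factor in record Account: tag 10 changed to 22 -> triggers nothing under Account's printed rules — same verdict
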